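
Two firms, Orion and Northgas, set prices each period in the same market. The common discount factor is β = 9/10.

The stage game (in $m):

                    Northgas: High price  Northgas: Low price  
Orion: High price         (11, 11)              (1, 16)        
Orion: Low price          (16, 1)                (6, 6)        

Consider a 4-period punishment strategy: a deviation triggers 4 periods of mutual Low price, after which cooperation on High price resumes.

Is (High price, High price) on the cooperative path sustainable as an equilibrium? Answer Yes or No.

Comparing payoff streams over the 5 periods until play realigns: cooperate → 11(1+β+…+β^4); deviate → 16 + 6(β+…+β^4).
Cooperation is sustained iff (11−6)(β+…+β^4) ≥ 16−11.
β+…+β^4 = 9/10·(1−(9/10)^4)/(1−9/10) = 3.0951, and (16−11)/(11−6) = 1.0000.
3.0951 ≥ 1.0000, so cooperation is sustainable.

Yes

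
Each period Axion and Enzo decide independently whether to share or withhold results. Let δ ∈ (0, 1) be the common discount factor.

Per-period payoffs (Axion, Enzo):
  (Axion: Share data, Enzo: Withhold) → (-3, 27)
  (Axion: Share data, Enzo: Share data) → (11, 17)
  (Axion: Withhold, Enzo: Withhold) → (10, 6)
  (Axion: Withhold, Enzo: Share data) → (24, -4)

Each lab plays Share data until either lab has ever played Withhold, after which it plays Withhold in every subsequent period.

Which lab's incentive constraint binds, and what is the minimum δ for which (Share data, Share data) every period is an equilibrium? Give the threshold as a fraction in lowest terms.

Axion's threshold: (24−11)/(24−10) = 13/14.
Enzo's threshold: (27−17)/(27−6) = 10/21.
13/14 > 10/21, so Axion binds and δ* = 13/14.

Axion; δ ≥ 13/14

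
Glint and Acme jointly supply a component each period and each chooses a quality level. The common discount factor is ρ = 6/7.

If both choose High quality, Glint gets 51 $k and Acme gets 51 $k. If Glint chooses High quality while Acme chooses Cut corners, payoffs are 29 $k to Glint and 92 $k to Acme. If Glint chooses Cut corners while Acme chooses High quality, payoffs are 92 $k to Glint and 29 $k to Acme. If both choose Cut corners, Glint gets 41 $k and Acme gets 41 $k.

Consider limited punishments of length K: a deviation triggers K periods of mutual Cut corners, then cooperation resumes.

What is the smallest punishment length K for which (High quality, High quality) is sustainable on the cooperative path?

8

IC: ρ(1−ρ^K)/(1−ρ) ≥ (92−51)/(51−41) = 41/10.
With ρ = 6/7: need 1 − ρ^K ≥ 41/10·(1−6/7)/(6/7), i.e. ρ^K ≤ 0.3167.
Since (6/7)^7 = 0.3399 and (6/7)^8 = 0.2914, the smallest such K is 8.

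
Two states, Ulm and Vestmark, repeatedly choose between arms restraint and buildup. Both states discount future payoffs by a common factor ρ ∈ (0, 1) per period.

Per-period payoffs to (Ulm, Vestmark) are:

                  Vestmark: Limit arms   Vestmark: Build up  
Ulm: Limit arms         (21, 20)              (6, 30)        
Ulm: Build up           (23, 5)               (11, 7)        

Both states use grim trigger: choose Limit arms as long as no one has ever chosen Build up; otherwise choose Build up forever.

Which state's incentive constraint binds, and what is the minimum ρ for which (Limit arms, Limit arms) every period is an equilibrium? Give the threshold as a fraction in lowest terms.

Vestmark; ρ ≥ 10/23

Ulm: cooperation gives 21 each period; deviation gives 23 once then 11 forever.
  21/(1−ρ) ≥ 23 + 11ρ/(1−ρ) ⇒ ρ ≥ 2/12 = 1/6.
Vestmark: cooperation gives 20 each period; deviation gives 30 once then 7 forever.
  ρ ≥ 10/23.
Both must hold, so the binding constraint is Vestmark's: ρ ≥ 10/23.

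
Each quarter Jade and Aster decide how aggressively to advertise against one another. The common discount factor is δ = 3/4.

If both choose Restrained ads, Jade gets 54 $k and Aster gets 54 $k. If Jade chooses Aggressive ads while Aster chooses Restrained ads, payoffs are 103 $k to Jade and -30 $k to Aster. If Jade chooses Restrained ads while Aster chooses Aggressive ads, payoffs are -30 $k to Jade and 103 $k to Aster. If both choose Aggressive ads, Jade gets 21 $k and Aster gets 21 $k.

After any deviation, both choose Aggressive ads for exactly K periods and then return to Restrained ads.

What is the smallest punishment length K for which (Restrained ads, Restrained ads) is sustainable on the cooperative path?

No profitable deviation requires (54−21)(δ+…+δ^K) ≥ 103−54, i.e. δ+…+δ^K ≥ 49/33 ≈ 1.4848.
With δ = 3/4, the partial sums are K=1: 0.7500, K=2: 1.3125, K=3: 1.7344.
K = 3 is the first length at which the sum reaches 1.4848.

3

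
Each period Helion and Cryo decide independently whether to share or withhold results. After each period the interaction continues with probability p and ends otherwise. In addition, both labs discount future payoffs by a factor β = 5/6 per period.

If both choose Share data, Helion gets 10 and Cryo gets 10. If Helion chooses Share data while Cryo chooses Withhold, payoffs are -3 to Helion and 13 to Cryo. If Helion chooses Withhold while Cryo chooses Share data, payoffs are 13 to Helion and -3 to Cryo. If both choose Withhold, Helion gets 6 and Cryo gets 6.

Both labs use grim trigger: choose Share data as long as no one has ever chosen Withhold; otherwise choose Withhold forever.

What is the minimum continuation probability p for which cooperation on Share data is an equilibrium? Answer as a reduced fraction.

18/35

With continuation probability p and discount β, the effective per-period discount factor is βp.
Grim-trigger IC: βp ≥ (13−10)/(13−6) = 3/7.
So p ≥ (3/7)/(5/6) = 18/35.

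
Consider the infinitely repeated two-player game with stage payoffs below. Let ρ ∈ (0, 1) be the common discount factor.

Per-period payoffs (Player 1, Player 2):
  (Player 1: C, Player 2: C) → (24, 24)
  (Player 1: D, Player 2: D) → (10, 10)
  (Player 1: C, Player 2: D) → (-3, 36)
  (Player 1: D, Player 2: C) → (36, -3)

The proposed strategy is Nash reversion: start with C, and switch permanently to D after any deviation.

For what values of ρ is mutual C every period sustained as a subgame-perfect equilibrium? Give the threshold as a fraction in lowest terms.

6/13

Cooperation forever yields 24 each period: 24/(1−ρ).
Deviating yields 36 once, then 10 forever: 36 + 10ρ/(1−ρ).
No profitable deviation requires 24/(1−ρ) ≥ 36 + 10ρ/(1−ρ).
Multiplying by (1−ρ): 24 ≥ 36(1−ρ) + 10ρ = 36 − 26ρ.
So 26ρ ≥ 12, i.e. ρ ≥ 12/26 = 6/13.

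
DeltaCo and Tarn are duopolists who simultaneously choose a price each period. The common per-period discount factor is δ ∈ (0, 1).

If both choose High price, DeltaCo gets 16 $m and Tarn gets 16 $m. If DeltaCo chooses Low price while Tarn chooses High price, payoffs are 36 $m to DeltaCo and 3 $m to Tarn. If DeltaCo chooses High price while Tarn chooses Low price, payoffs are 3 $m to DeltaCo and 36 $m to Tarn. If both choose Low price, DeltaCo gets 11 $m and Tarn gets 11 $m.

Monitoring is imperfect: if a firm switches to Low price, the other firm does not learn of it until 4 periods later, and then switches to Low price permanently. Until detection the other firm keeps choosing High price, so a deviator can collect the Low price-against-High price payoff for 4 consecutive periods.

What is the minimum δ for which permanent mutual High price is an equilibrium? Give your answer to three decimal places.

Deviating for the 4 undetected periods gains 36−16 = 20 per period over cooperation, then loses 16−11 = 5 per period forever once punishment starts.
Gain: 20(1 + δ + … + δ^3); loss: 5·δ^4/(1−δ).
No profitable deviation ⇔ 20(1−δ^4) ≤ 5·δ^4, i.e. δ^4 ≥ 20/(20+5) = 4/5.
Hence δ ≥ (4/5)^(1/4) ≈ 0.946.

0.946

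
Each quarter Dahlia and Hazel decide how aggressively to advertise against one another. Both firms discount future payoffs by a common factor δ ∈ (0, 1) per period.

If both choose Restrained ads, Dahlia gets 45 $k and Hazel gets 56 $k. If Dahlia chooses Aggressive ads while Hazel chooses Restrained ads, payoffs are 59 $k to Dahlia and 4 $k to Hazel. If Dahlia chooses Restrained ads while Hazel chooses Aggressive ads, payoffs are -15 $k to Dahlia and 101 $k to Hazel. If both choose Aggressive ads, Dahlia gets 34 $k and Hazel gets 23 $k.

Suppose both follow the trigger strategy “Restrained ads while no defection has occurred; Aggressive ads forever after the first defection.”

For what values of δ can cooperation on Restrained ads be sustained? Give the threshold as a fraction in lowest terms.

15/26

Dahlia: cooperation gives 45 each period; deviation gives 59 once then 34 forever.
  45/(1−δ) ≥ 59 + 34δ/(1−δ) ⇒ δ ≥ 14/25.
Hazel: cooperation gives 56 each period; deviation gives 101 once then 23 forever.
  δ ≥ 45/78 = 15/26.
Both must hold, so the binding constraint is Hazel's: δ ≥ 15/26.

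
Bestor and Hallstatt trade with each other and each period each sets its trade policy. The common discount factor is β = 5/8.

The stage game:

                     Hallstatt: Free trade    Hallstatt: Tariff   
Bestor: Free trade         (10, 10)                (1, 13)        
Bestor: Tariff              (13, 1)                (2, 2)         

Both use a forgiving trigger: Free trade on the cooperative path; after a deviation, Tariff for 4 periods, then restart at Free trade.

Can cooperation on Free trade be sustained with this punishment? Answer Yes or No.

Yes

A one-shot deviation gives 13 now, then 2 for 4 periods, then back to 10.
Gain from deviating: (13−10) today; loss: (10−2) in each of the next 4 periods.
No-deviation condition: (10−2)(β+…+β^4) ≥ 13−10, i.e. β+…+β^4 ≥ 3/8.
At β = 5/8: β+…+β^4 = 1.4124 ≥ 0.3750.
So cooperation is sustainable.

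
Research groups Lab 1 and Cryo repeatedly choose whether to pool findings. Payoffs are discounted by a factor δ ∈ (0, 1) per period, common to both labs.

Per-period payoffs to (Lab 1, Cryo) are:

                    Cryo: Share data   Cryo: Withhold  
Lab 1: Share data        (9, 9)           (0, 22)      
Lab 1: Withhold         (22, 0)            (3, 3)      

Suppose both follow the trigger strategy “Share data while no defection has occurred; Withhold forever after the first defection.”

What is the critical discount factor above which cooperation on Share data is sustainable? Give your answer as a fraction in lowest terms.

9/(1−δ) ≥ 22 + 3δ/(1−δ)
9 ≥ 22 − 19δ
δ ≥ 13/19.

13/19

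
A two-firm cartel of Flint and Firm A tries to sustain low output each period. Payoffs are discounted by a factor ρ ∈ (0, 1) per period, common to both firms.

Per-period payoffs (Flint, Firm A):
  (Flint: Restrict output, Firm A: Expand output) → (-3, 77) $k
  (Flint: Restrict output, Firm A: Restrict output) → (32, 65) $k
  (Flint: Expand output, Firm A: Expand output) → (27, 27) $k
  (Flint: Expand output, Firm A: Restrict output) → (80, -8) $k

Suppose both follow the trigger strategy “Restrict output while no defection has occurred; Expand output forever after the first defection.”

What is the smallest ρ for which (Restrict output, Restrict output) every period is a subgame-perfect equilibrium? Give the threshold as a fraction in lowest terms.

48/53

For Flint: deviation gain 80−32 = 48, per-period punishment loss 32−27 = 5. IC gives ρ ≥ 48/53.
For Firm A: gain 12, loss 38 per period, so ρ ≥ 12/50 = 6/25.
The tighter constraint is Flint's, so cooperation needs ρ ≥ 48/53.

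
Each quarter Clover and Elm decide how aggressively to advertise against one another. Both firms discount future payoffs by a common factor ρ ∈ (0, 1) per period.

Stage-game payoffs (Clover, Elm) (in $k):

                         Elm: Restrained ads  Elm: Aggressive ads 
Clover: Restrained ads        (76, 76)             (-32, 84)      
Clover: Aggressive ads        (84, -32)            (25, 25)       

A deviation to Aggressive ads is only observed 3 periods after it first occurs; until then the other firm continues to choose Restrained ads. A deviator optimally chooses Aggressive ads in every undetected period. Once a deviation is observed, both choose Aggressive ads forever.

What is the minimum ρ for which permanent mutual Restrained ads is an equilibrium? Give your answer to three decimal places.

A deviator earns 84 for 3 periods, then 25 forever; cooperating earns 76 forever. Multiplying the IC by (1−ρ):
76 ≥ 84(1−ρ^3) + 25ρ^3, so 59·ρ^3 ≥ 8 and ρ^3 ≥ 8/59.
ρ ≥ (8/59)^(1/3) ≈ 0.514.

0.514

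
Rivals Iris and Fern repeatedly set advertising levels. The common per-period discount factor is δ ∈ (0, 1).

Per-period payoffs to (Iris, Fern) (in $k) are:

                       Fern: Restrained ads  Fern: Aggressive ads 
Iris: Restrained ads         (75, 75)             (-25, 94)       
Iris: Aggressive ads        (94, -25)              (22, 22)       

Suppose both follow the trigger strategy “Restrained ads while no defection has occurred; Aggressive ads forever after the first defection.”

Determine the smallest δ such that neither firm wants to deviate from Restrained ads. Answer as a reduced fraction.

19/72

Cooperation forever yields 75 each period: 75/(1−δ).
Deviating yields 94 once, then 22 forever: 94 + 22δ/(1−δ).
No profitable deviation requires 75/(1−δ) ≥ 94 + 22δ/(1−δ).
Multiplying by (1−δ): 75 ≥ 94(1−δ) + 22δ = 94 − 72δ.
So 72δ ≥ 19, i.e. δ ≥ 19/72.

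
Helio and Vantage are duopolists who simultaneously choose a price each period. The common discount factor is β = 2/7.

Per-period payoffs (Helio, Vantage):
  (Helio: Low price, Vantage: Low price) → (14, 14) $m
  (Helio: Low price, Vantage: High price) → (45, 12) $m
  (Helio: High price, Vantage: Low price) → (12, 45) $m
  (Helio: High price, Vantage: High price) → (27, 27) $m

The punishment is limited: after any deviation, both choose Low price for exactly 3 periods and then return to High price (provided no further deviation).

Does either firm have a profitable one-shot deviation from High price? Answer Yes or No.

Comparing payoff streams over the 4 periods until play realigns: cooperate → 27(1+β+…+β^3); deviate → 45 + 14(β+…+β^3).
Cooperation is sustained iff (27−14)(β+…+β^3) ≥ 45−27.
β+…+β^3 = 2/7·(1−(2/7)^3)/(1−2/7) = 0.3907, and (45−27)/(27−14) = 1.3846.
0.3907 < 1.3846, so cooperation is not sustainable.

Yes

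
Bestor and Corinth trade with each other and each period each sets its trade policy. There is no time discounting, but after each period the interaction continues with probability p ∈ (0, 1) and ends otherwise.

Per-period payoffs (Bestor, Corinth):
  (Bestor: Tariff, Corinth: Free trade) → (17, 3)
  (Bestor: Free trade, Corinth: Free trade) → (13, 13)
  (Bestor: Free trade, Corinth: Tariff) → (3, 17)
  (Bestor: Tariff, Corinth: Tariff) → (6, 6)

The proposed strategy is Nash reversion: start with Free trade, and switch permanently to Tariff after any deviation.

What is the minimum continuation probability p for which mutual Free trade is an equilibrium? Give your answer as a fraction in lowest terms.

4/11

With no time discounting, the continuation probability p plays the role of the discount factor.
Grim-trigger IC: 13/(1−p) ≥ 17 + 6p/(1−p) ⇒ p ≥ (17−13)/(17−6) = 4/11.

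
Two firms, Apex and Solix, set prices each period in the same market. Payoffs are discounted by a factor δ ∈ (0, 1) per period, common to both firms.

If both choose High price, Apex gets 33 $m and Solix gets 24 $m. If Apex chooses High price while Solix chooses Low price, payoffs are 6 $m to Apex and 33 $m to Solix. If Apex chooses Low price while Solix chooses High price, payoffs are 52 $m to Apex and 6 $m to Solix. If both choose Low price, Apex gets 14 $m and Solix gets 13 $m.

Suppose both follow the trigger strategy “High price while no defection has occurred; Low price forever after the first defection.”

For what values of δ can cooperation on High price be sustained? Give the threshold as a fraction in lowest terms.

For Apex: deviation gain 52−33 = 19, per-period punishment loss 33−14 = 19. IC gives δ ≥ 19/38 = 1/2.
For Solix: gain 9, loss 11 per period, so δ ≥ 9/20.
The tighter constraint is Apex's, so cooperation needs δ ≥ 1/2.

1/2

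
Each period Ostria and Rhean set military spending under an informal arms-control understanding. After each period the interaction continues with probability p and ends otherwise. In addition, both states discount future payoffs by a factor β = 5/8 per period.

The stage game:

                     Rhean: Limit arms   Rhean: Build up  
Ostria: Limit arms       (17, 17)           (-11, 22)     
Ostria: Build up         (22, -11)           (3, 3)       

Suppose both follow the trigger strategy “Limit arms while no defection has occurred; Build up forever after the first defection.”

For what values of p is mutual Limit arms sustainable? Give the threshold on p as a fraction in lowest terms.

8/19

Expected continuation weight on next period's payoff is β·p = 5/8·p, which plays the role of the discount factor.
Cooperation requires 5/8·p ≥ (22−17)/(22−3) = 5/19, hence p ≥ 8/19.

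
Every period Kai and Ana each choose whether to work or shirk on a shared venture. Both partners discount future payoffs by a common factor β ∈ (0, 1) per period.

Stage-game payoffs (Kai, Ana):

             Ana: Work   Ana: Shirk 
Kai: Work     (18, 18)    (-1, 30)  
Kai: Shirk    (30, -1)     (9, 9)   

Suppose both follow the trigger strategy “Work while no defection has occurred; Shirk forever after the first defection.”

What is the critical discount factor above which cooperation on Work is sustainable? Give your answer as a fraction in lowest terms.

4/7

18/(1−β) ≥ 30 + 9β/(1−β)
18 ≥ 30 − 21β
β ≥ 12/21 = 4/7.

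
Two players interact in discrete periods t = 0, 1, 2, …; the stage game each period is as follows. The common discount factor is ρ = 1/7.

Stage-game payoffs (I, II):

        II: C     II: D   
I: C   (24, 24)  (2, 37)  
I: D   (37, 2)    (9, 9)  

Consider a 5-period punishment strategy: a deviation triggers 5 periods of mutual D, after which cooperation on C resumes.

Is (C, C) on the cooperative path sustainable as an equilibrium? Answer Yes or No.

No

A one-shot deviation gives 37 now, then 9 for 5 periods, then back to 24.
Gain from deviating: (37−24) today; loss: (24−9) in each of the next 5 periods.
No-deviation condition: (24−9)(ρ+…+ρ^5) ≥ 37−24, i.e. ρ+…+ρ^5 ≥ 13/15.
At ρ = 1/7: ρ+…+ρ^5 = 0.1667 < 0.8667.
So cooperation is not sustainable.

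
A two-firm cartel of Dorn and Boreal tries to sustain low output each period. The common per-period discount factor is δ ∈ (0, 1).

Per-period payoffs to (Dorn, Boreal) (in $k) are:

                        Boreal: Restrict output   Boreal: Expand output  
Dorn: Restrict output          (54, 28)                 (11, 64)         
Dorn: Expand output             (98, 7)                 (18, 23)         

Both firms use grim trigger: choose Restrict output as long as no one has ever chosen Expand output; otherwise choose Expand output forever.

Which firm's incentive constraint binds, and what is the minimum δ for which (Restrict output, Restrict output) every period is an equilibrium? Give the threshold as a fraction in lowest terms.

For Dorn: deviation gain 98−54 = 44, per-period punishment loss 54−18 = 36. IC gives δ ≥ 44/80 = 11/20.
For Boreal: gain 36, loss 5 per period, so δ ≥ 36/41.
The tighter constraint is Boreal's, so cooperation needs δ ≥ 36/41.

Boreal; δ ≥ 36/41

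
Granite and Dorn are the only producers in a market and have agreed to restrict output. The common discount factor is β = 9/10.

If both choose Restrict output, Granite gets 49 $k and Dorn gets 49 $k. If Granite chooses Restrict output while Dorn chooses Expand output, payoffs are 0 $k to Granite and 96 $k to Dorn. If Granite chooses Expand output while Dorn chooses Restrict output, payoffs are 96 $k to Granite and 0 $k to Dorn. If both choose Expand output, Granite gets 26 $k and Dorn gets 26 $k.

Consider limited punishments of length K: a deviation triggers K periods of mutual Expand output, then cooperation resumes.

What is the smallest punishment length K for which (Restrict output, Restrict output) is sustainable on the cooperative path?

Need Σ_{k=1}^{K} β^k ≥ (96−49)/(49−26) = 2.0435 at β = 9/10.
At K = 2 the sum is 1.7100 < 2.0435; at K = 3 it is 2.4390 ≥ 2.0435.
So the minimum punishment length is K = 3.

3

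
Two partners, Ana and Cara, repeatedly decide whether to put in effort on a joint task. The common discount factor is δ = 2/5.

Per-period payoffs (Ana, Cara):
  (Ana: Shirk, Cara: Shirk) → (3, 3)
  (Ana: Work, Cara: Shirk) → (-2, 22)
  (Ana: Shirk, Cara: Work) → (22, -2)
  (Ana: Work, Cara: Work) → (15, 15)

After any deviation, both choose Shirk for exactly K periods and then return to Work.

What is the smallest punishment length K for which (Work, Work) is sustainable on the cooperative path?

3

Need Σ_{k=1}^{K} δ^k ≥ (22−15)/(15−3) = 0.5833 at δ = 2/5.
At K = 2 the sum is 0.5600 < 0.5833; at K = 3 it is 0.6240 ≥ 0.5833.
So the minimum punishment length is K = 3.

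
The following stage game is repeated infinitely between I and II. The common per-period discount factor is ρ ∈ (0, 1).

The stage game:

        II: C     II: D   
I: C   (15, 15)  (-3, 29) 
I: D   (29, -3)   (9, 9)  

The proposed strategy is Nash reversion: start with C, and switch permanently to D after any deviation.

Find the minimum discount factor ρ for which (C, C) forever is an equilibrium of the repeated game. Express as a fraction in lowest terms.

Under grim trigger the critical discount factor is (T−C)/(T−P) with T = 29, C = 15, P = 9.
ρ* = (29−15)/(29−9) = 14/20 = 7/10.

7/10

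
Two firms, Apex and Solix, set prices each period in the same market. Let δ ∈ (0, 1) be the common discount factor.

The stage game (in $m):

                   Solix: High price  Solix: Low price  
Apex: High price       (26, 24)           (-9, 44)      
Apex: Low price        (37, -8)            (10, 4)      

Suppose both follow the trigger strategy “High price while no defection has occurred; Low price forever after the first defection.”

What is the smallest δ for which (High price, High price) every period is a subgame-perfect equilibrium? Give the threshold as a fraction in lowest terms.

1/2

Apex: cooperation gives 26 each period; deviation gives 37 once then 10 forever.
  26/(1−δ) ≥ 37 + 10δ/(1−δ) ⇒ δ ≥ 11/27.
Solix: cooperation gives 24 each period; deviation gives 44 once then 4 forever.
  δ ≥ 20/40 = 1/2.
Both must hold, so the binding constraint is Solix's: δ ≥ 1/2.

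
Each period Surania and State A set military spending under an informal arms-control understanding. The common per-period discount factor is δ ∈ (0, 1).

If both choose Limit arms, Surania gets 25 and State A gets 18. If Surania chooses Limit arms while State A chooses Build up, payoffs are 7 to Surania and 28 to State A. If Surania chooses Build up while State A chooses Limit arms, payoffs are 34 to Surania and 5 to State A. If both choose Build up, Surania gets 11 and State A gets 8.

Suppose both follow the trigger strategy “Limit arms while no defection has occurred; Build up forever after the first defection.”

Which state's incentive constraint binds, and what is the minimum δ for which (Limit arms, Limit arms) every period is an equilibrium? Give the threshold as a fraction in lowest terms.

For Surania: deviation gain 34−25 = 9, per-period punishment loss 25−11 = 14. IC gives δ ≥ 9/23.
For State A: gain 10, loss 10 per period, so δ ≥ 10/20 = 1/2.
The tighter constraint is State A's, so cooperation needs δ ≥ 1/2.

State A; δ ≥ 1/2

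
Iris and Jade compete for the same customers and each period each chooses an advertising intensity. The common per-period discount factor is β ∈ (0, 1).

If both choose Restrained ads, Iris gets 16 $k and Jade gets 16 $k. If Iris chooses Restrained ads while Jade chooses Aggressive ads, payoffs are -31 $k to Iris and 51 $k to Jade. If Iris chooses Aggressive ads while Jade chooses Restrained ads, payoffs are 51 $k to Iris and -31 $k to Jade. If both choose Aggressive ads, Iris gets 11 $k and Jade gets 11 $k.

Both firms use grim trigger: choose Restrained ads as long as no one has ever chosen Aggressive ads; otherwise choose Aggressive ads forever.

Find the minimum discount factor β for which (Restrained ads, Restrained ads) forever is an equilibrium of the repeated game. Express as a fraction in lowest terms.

7/8

One-period gain from deviating is 51 − 16 = 35. The loss is 16 − 11 = 5 in every subsequent period, with present value 5·β/(1−β).
Deviation is unprofitable when 5·β/(1−β) ≥ 35, i.e. β/(1−β) ≥ 7.
Equivalently β ≥ 35/(35+5) = 7/8.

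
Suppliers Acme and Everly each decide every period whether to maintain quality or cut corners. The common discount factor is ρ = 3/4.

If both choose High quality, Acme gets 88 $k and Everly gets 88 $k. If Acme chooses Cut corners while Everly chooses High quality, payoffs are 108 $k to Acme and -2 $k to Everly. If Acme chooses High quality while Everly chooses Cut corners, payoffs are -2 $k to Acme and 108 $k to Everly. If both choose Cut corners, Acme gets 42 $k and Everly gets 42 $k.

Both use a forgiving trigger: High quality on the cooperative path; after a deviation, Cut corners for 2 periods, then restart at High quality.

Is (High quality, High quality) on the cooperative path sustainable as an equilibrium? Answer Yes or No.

Yes

IC: ρ+…+ρ^2 ≥ (108−88)/(88−42) = 10/23.
At ρ = 3/4: partial sum = 1.3125 ≥ 0.4348. Cooperation sustainable.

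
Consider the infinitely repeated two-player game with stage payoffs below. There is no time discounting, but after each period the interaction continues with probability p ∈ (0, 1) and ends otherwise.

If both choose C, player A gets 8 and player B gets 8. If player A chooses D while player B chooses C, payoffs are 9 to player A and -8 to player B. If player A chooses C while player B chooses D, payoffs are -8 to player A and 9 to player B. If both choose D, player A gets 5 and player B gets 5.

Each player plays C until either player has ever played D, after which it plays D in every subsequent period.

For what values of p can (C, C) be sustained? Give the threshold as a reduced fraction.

With no time discounting, the continuation probability p plays the role of the discount factor.
Grim-trigger IC: 8/(1−p) ≥ 9 + 5p/(1−p) ⇒ p ≥ (9−8)/(9−5) = 1/4.

1/4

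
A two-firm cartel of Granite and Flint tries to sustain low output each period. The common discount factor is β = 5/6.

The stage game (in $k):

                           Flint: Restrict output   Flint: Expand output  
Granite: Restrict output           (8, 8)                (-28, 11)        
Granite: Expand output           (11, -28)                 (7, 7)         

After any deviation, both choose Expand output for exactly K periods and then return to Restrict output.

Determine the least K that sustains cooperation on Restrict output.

6

No profitable deviation requires (8−7)(β+…+β^K) ≥ 11−8, i.e. β+…+β^K ≥ 3 ≈ 3.0000.
With β = 5/6, the partial sums are K=1: 0.8333, K=2: 1.5278, K=3: 2.1065, K=4: 2.5887, K=5: 2.9906, K=6: 3.3255.
K = 6 is the first length at which the sum reaches 3.0000.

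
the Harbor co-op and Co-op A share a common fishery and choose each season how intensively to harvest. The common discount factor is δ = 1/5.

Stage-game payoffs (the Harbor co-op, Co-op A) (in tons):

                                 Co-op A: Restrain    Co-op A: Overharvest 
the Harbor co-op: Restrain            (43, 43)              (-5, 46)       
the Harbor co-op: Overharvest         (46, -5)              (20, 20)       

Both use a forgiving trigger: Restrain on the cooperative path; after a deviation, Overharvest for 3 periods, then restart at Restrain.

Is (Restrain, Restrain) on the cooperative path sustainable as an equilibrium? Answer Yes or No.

Comparing payoff streams over the 4 periods until play realigns: cooperate → 43(1+δ+…+δ^3); deviate → 46 + 20(δ+…+δ^3).
Cooperation is sustained iff (43−20)(δ+…+δ^3) ≥ 46−43.
δ+…+δ^3 = 1/5·(1−(1/5)^3)/(1−1/5) = 0.2480, and (46−43)/(43−20) = 0.1304.
0.2480 ≥ 0.1304, so cooperation is sustainable.

Yes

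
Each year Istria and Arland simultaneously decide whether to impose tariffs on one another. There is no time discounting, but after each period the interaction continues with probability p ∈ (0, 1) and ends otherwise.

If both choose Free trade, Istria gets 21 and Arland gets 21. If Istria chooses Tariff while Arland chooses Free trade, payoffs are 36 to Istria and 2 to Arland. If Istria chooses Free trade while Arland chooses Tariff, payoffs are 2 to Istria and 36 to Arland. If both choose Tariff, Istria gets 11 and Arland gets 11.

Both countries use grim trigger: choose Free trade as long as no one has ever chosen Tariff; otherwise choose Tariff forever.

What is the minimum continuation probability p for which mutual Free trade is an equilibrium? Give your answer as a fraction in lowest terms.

With no time discounting, the continuation probability p plays the role of the discount factor.
Grim-trigger IC: 21/(1−p) ≥ 36 + 11p/(1−p) ⇒ p ≥ (36−21)/(36−11) = 3/5.

3/5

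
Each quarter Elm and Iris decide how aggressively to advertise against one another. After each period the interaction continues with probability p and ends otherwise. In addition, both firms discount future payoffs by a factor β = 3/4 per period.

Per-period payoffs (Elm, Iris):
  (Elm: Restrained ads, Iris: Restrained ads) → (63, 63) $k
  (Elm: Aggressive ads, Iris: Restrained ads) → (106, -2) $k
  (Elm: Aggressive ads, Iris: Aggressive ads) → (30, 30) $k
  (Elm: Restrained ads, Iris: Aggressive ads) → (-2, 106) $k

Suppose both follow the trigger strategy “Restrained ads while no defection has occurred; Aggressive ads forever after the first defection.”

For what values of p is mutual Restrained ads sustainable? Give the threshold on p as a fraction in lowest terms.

43/57

Expected continuation weight on next period's payoff is β·p = 3/4·p, which plays the role of the discount factor.
Cooperation requires 3/4·p ≥ (106−63)/(106−30) = 43/76, hence p ≥ 43/57.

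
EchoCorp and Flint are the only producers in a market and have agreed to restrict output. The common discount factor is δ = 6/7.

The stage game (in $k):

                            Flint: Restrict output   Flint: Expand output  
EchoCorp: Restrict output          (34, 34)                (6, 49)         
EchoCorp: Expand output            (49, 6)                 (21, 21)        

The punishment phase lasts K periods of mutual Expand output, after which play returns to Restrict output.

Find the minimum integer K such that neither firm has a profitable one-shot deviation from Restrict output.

IC: δ(1−δ^K)/(1−δ) ≥ (49−34)/(34−21) = 15/13.
With δ = 6/7: need 1 − δ^K ≥ 15/13·(1−6/7)/(6/7), i.e. δ^K ≤ 0.8077.
Since (6/7)^1 = 0.8571 and (6/7)^2 = 0.7347, the smallest such K is 2.

2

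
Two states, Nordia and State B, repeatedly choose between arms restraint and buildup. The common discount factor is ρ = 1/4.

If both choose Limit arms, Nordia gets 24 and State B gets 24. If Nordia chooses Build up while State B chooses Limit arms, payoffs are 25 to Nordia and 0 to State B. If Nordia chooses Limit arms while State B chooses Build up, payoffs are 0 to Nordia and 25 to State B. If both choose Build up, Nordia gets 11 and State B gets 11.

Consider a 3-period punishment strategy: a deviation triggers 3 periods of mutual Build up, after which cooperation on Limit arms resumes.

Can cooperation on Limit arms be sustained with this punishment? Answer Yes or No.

Comparing payoff streams over the 4 periods until play realigns: cooperate → 24(1+ρ+…+ρ^3); deviate → 25 + 11(ρ+…+ρ^3).
Cooperation is sustained iff (24−11)(ρ+…+ρ^3) ≥ 25−24.
ρ+…+ρ^3 = 1/4·(1−(1/4)^3)/(1−1/4) = 0.3281, and (25−24)/(24−11) = 0.0769.
0.3281 ≥ 0.0769, so cooperation is sustainable.

Yes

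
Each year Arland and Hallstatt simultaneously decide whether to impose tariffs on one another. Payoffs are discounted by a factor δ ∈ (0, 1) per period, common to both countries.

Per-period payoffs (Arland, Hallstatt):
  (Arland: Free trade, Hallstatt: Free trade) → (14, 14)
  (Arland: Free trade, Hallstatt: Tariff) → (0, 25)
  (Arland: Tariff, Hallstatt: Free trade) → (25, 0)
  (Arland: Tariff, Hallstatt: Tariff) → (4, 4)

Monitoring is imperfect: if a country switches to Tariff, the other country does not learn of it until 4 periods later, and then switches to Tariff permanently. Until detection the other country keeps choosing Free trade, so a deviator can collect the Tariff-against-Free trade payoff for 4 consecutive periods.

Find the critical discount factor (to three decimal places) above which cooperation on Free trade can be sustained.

0.851

The best deviation is to choose Tariff for all 4 undetected periods, earning 25 each, then 4 forever once detected.
Deviation value: 25(1−δ^4)/(1−δ) + 4δ^4/(1−δ); cooperation value: 14/(1−δ).
IC: 14 ≥ 25(1−δ^4) + 4δ^4 = 25 − 21δ^4.
So δ^4 ≥ 11/21, giving δ ≥ (11/21)^(1/4) ≈ 0.851.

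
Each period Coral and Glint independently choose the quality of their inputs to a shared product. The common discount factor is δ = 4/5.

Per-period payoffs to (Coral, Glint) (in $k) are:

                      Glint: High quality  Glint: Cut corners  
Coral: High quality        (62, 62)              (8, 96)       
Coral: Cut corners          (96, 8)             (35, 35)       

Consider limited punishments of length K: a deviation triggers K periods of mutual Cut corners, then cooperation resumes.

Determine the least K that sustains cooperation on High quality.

IC: δ(1−δ^K)/(1−δ) ≥ (96−62)/(62−35) = 34/27.
With δ = 4/5: need 1 − δ^K ≥ 34/27·(1−4/5)/(4/5), i.e. δ^K ≤ 0.6852.
Since (4/5)^1 = 0.8000 and (4/5)^2 = 0.6400, the smallest such K is 2.

2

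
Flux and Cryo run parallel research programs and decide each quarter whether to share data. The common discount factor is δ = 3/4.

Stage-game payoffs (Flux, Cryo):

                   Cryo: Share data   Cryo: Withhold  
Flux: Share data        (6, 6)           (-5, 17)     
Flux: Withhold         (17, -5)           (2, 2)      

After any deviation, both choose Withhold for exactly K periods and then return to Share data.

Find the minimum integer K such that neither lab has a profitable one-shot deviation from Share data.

Need Σ_{k=1}^{K} δ^k ≥ (17−6)/(6−2) = 2.7500 at δ = 3/4.
At K = 8 the sum is 2.6997 < 2.7500; at K = 9 it is 2.7747 ≥ 2.7500.
So the minimum punishment length is K = 9.

9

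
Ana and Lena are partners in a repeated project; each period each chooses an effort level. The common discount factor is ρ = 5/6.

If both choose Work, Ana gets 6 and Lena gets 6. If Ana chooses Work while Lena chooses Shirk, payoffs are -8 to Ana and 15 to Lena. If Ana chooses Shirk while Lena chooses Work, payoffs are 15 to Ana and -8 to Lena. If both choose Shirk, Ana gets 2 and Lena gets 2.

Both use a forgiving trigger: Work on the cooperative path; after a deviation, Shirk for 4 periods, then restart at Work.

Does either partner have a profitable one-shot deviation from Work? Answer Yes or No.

IC: ρ+…+ρ^4 ≥ (15−6)/(6−2) = 9/4.
At ρ = 5/6: partial sum = 2.5887 ≥ 2.2500. Cooperation sustainable.

No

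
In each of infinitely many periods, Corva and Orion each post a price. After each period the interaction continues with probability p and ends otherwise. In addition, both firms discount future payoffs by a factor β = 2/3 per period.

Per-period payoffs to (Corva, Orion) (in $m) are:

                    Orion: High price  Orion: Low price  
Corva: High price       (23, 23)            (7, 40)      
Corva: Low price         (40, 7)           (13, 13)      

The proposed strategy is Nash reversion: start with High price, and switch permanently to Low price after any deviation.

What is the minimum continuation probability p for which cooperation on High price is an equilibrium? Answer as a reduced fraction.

Expected continuation weight on next period's payoff is β·p = 2/3·p, which plays the role of the discount factor.
Cooperation requires 2/3·p ≥ (40−23)/(40−13) = 17/27, hence p ≥ 17/18.

17/18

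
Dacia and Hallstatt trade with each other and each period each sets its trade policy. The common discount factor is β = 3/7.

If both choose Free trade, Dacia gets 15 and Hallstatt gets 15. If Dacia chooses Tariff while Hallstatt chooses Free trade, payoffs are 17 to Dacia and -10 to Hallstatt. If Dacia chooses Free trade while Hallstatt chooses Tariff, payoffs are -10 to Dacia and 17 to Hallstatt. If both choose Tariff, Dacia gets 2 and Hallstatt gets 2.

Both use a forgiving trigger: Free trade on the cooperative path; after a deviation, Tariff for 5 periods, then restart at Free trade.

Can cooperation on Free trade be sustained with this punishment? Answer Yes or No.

A one-shot deviation gives 17 now, then 2 for 5 periods, then back to 15.
Gain from deviating: (17−15) today; loss: (15−2) in each of the next 5 periods.
No-deviation condition: (15−2)(β+…+β^5) ≥ 17−15, i.e. β+…+β^5 ≥ 2/13.
At β = 3/7: β+…+β^5 = 0.7392 ≥ 0.1538.
So cooperation is sustainable.

Yes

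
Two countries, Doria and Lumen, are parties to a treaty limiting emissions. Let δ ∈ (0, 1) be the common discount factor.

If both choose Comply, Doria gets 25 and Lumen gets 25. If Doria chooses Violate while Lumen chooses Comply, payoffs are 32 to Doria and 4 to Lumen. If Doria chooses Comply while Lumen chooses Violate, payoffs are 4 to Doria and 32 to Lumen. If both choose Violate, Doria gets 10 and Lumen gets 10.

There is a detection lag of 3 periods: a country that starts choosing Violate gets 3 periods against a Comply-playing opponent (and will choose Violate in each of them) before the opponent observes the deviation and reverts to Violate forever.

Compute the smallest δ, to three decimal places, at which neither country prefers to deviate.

0.683

Deviating for the 3 undetected periods gains 32−25 = 7 per period over cooperation, then loses 25−10 = 15 per period forever once punishment starts.
Gain: 7(1 + δ + … + δ^2); loss: 15·δ^3/(1−δ).
No profitable deviation ⇔ 7(1−δ^3) ≤ 15·δ^3, i.e. δ^3 ≥ 7/(7+15) = 7/22.
Hence δ ≥ (7/22)^(1/3) ≈ 0.683.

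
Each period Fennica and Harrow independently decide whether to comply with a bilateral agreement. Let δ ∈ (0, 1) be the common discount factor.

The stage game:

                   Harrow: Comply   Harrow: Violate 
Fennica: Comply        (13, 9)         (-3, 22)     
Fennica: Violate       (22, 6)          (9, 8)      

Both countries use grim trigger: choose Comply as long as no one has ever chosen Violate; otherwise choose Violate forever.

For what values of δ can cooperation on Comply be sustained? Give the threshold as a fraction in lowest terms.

13/14

Fennica: cooperation gives 13 each period; deviation gives 22 once then 9 forever.
  13/(1−δ) ≥ 22 + 9δ/(1−δ) ⇒ δ ≥ 9/13.
Harrow: cooperation gives 9 each period; deviation gives 22 once then 8 forever.
  δ ≥ 13/14.
Both must hold, so the binding constraint is Harrow's: δ ≥ 13/14.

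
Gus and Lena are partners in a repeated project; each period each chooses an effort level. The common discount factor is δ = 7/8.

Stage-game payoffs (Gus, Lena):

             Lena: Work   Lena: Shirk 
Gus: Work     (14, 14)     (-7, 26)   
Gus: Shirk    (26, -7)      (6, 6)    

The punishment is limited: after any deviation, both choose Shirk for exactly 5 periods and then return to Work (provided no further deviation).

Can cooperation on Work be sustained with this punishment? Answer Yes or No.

Comparing payoff streams over the 6 periods until play realigns: cooperate → 14(1+δ+…+δ^5); deviate → 26 + 6(δ+…+δ^5).
Cooperation is sustained iff (14−6)(δ+…+δ^5) ≥ 26−14.
δ+…+δ^5 = 7/8·(1−(7/8)^5)/(1−7/8) = 3.4096, and (26−14)/(14−6) = 1.5000.
3.4096 ≥ 1.5000, so cooperation is sustainable.

Yes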